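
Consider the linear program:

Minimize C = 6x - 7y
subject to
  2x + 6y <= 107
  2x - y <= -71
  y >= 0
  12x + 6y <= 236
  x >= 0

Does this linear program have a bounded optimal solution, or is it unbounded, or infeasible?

The boundaries 2x + 6y = 107 and 2x - y = -71 meet at (-319/14, 178/7), but that point violates x ≥ 0. Every candidate vertex is excluded by some other constraint, so the feasible region is empty.

infeasible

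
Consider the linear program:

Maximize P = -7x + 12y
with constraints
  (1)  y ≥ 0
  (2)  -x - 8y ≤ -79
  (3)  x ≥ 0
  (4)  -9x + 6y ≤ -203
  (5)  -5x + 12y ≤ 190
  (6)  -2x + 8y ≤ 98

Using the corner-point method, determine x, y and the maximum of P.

Extreme points and P = -7x + 12y:
  (79, 0) → P = -553
  (1049/39, 254/39) → P = -4295/39
  (553/15, 322/15) → P = -7/15
The feasible region is unbounded (it extends along (1, 0), (4, 1)), but P strictly decreases along every unbounded feasible direction, so there is no improving ray and the maximum is attained at a vertex.

The optimum lies where -9x + 6y = -203 and -2x + 8y = 98.
Solving simultaneously gives x = 553/15, y = 322/15.

x = 553/15, y = 322/15, maximum P = -7/15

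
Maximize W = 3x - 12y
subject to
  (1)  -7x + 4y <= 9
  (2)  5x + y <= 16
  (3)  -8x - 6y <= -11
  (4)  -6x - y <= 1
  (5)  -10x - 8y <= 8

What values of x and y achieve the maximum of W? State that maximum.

x = 85/22, y = -73/22, maximum W = 1131/22

Feasible corners and W = 3x - 12y:
  (55/27, 157/27) → W = -191/3
  (-5/37, 149/74) → W = -909/37
  (85/22, -73/22) → W = 1131/22

The optimum lies where 5x + y = 16 and -8x - 6y = -11.
Solving simultaneously gives x = 85/22, y = -73/22.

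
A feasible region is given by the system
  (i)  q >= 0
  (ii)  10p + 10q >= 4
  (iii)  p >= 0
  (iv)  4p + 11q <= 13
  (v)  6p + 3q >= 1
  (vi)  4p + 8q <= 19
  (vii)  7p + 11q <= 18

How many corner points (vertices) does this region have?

5

The feasible vertices (each the meet of two boundaries and inside every other half-plane) are:
  (2/5, 0)
  (18/7, 0)
  (0, 2/5)
  (0, 13/11)
  (5/3, 19/33)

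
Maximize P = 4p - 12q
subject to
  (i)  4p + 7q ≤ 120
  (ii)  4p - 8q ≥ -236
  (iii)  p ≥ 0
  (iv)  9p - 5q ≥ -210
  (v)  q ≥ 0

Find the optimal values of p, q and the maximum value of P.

p = 30, q = 0, maximum P = 120

Feasible corners and P = 4p - 12q:
  (0, 120/7) → P = -1440/7
  (30, 0) → P = 120
  (0, 0) → P = 0

At the optimal vertex, 4p + 7q = 120 and q = 0.
Solving simultaneously gives p = 30, q = 0.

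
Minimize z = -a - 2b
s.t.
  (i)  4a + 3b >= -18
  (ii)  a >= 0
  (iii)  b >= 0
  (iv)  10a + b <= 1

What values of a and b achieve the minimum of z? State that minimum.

a = 0, b = 1, minimum z = -2

Extreme points and z = -a - 2b:
  (0, 0) → z = 0
  (0, 1) → z = -2
  (1/10, 0) → z = -1/10

At the optimal vertex, a = 0 and 10a + b = 1.
Solving simultaneously gives a = 0, b = 1.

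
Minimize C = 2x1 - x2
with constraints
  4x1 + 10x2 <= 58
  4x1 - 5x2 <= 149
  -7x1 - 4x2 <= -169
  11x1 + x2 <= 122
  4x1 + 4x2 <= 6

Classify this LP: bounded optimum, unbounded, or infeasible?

infeasible

The boundaries 4x1 + 10x2 = 58 and 4x1 + 4x2 = 6 meet at (-43/6, 26/3), but that point violates -7x1 - 4x2 ≤ -169. Every candidate vertex is excluded by some other constraint, so the feasible region is empty.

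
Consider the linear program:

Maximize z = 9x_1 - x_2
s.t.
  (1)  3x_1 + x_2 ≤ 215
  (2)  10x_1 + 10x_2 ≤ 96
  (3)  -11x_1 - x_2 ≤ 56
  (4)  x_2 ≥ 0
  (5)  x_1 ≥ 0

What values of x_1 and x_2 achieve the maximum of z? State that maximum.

Extreme points and z = 9x_1 - x_2:
  (48/5, 0) → z = 432/5
  (0, 48/5) → z = -48/5
  (0, 0) → z = 0

x_1 = 48/5, x_2 = 0, maximum z = 432/5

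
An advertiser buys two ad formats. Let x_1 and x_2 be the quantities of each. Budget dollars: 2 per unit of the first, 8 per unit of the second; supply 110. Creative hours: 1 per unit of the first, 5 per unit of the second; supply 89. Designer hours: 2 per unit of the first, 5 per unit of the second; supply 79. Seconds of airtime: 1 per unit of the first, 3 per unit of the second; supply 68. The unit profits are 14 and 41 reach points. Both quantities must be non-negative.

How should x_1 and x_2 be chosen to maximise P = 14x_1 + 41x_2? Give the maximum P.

x_1 = 41/3, x_2 = 31/3, maximum P = 615

The optimum lies where 2x_1 + 8x_2 = 110 and 2x_1 + 5x_2 = 79.
Solving simultaneously gives x_1 = 41/3, x_2 = 31/3.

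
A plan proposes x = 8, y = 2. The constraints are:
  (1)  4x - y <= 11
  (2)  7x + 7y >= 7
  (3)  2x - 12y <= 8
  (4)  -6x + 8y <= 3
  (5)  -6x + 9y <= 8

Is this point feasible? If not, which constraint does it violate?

Constraint (1): 4x - y = 30, which is not ≤ 11. All other constraints are satisfied.

not feasible — violates (1)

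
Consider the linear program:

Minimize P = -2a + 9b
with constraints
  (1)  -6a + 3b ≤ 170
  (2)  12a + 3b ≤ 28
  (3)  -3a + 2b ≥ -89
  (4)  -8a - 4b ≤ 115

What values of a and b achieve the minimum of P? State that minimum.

Feasible corners and P = -2a + 9b:
  (-71/9, 368/9) → P = 3454/9
  (-1025/48, 335/24) → P = 505/3
  (323/33, -328/11) → P = -9502/33
  (9/2, -151/4) → P = -1395/4

At the optimal vertex, -3a + 2b = -89 and -8a - 4b = 115.
Solving simultaneously gives a = 9/2, b = -151/4.

a = 9/2, b = -151/4, minimum P = -1395/4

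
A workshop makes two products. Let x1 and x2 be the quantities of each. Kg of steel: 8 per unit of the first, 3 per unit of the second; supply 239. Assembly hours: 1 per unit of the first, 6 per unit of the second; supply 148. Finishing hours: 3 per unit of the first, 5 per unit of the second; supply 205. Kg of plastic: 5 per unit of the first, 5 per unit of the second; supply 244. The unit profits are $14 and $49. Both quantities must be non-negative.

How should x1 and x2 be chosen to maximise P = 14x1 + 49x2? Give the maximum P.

x1 = 22, x2 = 21, maximum P = 1337

Vertices and P = 14x1 + 49x2:
  (0, 0) → P = 0
  (0, 74/3) → P = 3626/3
  (239/8, 0) → P = 1673/4
  (22, 21) → P = 1337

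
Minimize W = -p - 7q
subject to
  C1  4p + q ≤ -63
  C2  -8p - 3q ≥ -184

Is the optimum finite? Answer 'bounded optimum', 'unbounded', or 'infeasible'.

From the feasible point (-373/4, 310), moving in the direction (-3, 8) keeps every constraint satisfied while W decreases without bound.

unbounded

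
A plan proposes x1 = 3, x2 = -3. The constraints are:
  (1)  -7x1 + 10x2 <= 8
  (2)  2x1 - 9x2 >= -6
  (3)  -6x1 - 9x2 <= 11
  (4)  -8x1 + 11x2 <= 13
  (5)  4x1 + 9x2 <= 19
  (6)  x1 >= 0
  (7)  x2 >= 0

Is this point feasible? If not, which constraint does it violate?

Constraint (7): x2 = -3, which is not ≥ 0. All other constraints are satisfied.

not feasible — violates (7)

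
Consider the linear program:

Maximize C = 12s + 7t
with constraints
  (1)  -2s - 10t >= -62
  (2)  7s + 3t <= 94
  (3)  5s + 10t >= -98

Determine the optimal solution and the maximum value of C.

Vertices and C = 12s + 7t:
  (377/32, 123/32) → C = 5385/32
  (-160/3, 253/15) → C = -7829/15
  (1234/55, -1156/55) → C = 6716/55

s = 377/32, t = 123/32, maximum C = 5385/32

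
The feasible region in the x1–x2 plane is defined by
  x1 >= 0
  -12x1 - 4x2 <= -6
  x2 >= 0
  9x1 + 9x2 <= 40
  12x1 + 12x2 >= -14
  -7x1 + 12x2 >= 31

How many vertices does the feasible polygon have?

3

The feasible vertices (each the meet of two boundaries and inside every other half-plane) are:
  (0, 40/9)
  (0, 31/12)
  (67/57, 559/171)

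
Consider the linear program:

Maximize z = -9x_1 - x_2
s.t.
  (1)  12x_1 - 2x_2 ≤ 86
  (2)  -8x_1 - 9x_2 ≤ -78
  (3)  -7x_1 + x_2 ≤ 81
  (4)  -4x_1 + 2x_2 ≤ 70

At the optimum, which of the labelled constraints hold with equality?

Feasible corners and z = -9x_1 - x_2:
  (15/2, 2) → z = -139/2
  (39/2, 74) → z = -499/2
  (-237/26, 218/13) → z = 1697/26

The maximum is at (-237/26, 218/13). Substituting into each constraint, equality holds for (2) and (4); the remaining constraints have slack.

(2) and (4)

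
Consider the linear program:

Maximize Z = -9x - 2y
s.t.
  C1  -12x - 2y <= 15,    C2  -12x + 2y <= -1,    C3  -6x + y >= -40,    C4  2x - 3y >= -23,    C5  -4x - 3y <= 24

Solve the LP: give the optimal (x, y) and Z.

Extreme points and Z = -9x - 2y:
  (-7/12, -4) → Z = 53/4
  (3/28, -57/7) → Z = 429/28
  (49/32, 139/16) → Z = -997/32
  (143/16, 109/8) → Z = -1723/16
  (48/11, -152/11) → Z = -128/11

The binding constraints are -12x - 2y = 15 and -4x - 3y = 24.
Solving simultaneously gives x = 3/28, y = -57/7.

x = 3/28, y = -57/7, maximum Z = 429/28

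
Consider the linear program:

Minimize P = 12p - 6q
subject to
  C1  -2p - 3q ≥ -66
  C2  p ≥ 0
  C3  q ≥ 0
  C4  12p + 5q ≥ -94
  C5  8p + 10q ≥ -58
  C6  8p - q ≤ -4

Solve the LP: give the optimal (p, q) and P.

Feasible corners and P = 12p - 6q:
  (0, 22) → P = -132
  (27/13, 268/13) → P = -1284/13
  (0, 4) → P = -24

p = 0, q = 22, minimum P = -132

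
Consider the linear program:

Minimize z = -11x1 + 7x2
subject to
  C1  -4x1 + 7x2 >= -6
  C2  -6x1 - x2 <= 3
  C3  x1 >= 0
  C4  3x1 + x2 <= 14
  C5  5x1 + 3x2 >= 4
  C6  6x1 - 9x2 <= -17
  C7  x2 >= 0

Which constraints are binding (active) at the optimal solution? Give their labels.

C4 and C6

Corner points and z = -11x1 + 7x2:
  (0, 14) → z = 98
  (0, 17/9) → z = 119/9
  (109/33, 45/11) → z = -254/33

The minimum is at (109/33, 45/11). Substituting into each constraint, equality holds for C4 and C6; the remaining constraints have slack.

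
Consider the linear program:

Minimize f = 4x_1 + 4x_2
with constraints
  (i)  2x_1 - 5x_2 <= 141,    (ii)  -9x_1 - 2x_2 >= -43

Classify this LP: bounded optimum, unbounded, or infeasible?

From the feasible point (71/7, -169/7), moving in the direction (-5, -2) keeps every constraint satisfied while f decreases without bound.

unbounded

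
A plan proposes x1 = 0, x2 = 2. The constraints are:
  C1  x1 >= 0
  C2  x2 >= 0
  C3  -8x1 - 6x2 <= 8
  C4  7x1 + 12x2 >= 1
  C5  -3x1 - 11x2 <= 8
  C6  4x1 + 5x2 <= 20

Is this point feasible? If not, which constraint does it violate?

C1: 0 ≥ 0 ✓
C2: 2 ≥ 0 ✓
C3: -12 ≤ 8 ✓
C4: 24 ≥ 1 ✓
C5: -22 ≤ 8 ✓
C6: 10 ≤ 20 ✓

feasible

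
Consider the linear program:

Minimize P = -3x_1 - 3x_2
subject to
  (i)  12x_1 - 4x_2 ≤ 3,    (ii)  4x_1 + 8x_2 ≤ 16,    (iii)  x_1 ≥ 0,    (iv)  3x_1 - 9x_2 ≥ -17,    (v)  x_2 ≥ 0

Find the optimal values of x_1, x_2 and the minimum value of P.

x_1 = 11/14, x_2 = 45/28, minimum P = -201/28

Vertices and P = -3x_1 - 3x_2:
  (11/14, 45/28) → P = -201/28
  (1/4, 0) → P = -3/4
  (2/15, 29/15) → P = -31/5
  (0, 17/9) → P = -17/3
  (0, 0) → P = 0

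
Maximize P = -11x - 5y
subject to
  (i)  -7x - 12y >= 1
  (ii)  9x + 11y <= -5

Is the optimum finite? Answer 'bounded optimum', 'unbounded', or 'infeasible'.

unbounded

From the feasible point (-49/31, 26/31), moving in the direction (-12, 7) keeps every constraint satisfied while P increases without bound.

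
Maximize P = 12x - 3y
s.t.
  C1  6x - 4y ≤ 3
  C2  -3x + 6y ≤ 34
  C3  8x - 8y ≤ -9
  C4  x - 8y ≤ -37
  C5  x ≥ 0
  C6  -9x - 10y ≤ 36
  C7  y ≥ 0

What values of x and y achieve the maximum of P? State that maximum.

x = 77/12, y = 71/8, maximum P = 403/8

Feasible corners and P = 12x - 3y:
  (77/12, 71/8) → P = 403/8
  (43/11, 225/44) → P = 1389/44
  (0, 17/3) → P = -17
  (0, 37/8) → P = -111/8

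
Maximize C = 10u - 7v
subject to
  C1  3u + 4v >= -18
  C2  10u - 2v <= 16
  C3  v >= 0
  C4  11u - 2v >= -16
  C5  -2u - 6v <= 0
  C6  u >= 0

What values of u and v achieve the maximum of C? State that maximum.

Feasible corners and C = 10u - 7v:
  (8/5, 0) → C = 16
  (0, 0) → C = 0
  (0, 8) → C = -56
The feasible region is unbounded (it extends along (1, 5), (2, 11)), but C strictly decreases along every unbounded feasible direction, so there is no improving ray and the maximum is attained at a vertex.

u = 8/5, v = 0, maximum C = 16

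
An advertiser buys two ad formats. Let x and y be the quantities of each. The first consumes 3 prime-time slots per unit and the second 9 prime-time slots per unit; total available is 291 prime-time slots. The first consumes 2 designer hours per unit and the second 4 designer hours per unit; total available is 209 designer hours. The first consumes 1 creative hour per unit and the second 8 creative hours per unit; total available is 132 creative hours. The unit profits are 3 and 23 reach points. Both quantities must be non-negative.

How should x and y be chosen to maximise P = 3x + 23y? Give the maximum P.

Extreme points and P = 3x + 23y:
  (0, 0) → P = 0
  (0, 33/2) → P = 759/2
  (97, 0) → P = 291
  (76, 7) → P = 389

At the optimal vertex, 3x + 9y = 291 and x + 8y = 132.
Solving simultaneously gives x = 76, y = 7.

x = 76, y = 7, maximum P = 389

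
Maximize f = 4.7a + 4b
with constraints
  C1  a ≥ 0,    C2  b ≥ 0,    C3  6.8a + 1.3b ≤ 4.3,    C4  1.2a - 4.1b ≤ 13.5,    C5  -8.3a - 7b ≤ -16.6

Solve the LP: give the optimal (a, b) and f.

a = 0, b = 43/13, maximum f = 172/13

Feasible corners and f = 4.7a + 4b:
  (0, 43/13) → f = 172/13
  (0, 83/35) → f = 332/35
  (284/1227, 2573/1227) → f = 19378/2045

The binding constraints are a = 0 and 6.8a + 1.3b = 4.3.
Solving simultaneously gives a = 0, b = 43/13.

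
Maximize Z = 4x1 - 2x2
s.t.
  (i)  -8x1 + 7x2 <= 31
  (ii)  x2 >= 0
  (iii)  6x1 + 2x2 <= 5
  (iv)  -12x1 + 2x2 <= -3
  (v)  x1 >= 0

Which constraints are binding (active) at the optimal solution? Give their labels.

(ii) and (iii)

Extreme points and Z = 4x1 - 2x2:
  (5/6, 0) → Z = 10/3
  (1/4, 0) → Z = 1
  (4/9, 7/6) → Z = -5/9

The maximum is at (5/6, 0). Substituting into each constraint, equality holds for (ii) and (iii); the remaining constraints have slack.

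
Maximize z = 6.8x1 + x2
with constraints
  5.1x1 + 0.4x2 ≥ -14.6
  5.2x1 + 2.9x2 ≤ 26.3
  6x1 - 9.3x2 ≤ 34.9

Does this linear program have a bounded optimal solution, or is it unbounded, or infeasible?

Extreme points and z = 6.8x1 + x2:
  (-5286/1271, 21005/1271) → z = -74699/6355
  (-12182/4983, -8853/1661) → z = -546983/24915
  (8645/1644, -148/411) → z = 9699/274
The feasible region has finitely many vertices and no improving ray; the maximum is 9699/274 at (8645/1644, -148/411).

bounded optimum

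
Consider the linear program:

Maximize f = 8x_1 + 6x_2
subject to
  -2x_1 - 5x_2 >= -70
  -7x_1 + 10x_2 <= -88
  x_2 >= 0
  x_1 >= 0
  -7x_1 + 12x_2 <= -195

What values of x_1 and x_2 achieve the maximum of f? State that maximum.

The optimum lies where -2x_1 - 5x_2 = -70 and x_2 = 0.
Solving simultaneously gives x_1 = 35, x_2 = 0.

x_1 = 35, x_2 = 0, maximum f = 280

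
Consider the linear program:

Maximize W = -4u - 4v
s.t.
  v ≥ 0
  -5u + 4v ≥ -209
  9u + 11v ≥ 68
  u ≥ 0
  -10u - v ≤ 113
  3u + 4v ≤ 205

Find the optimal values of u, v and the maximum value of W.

Extreme points and W = -4u - 4v:
  (209/5, 0) → W = -836/5
  (68/9, 0) → W = -272/9
  (207/4, 199/16) → W = -1027/4
  (0, 68/11) → W = -272/11
  (0, 205/4) → W = -205

u = 0, v = 68/11, maximum W = -272/11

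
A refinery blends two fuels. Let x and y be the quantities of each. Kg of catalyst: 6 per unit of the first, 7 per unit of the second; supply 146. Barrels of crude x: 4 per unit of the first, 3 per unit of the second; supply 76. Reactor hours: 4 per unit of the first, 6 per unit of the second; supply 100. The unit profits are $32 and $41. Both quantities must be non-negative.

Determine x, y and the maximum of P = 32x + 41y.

x = 13, y = 8, maximum P = 744

Extreme points and P = 32x + 41y:
  (0, 0) → P = 0
  (0, 50/3) → P = 2050/3
  (19, 0) → P = 608
  (13, 8) → P = 744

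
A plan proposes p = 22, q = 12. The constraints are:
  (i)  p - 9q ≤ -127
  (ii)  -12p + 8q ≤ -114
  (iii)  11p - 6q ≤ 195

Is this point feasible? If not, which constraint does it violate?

Constraint (i): p - 9q = -86, which is not ≤ -127. All other constraints are satisfied.

not feasible — violates (i)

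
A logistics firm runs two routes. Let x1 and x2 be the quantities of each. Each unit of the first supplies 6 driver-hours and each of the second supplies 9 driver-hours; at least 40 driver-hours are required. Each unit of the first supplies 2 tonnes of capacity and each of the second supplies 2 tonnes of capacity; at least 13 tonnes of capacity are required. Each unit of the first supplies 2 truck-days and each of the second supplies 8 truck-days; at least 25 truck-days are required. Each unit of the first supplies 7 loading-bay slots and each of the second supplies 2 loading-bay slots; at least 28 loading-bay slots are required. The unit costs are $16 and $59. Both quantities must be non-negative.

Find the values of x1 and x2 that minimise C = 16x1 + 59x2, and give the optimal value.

Vertices and C = 16x1 + 59x2:
  (0, 14) → C = 826
  (25/2, 0) → C = 200
  (9/2, 2) → C = 190
  (3, 7/2) → C = 509/2
The feasible region is unbounded (it extends along (0, 1), (1, 0)), but C strictly increases along every unbounded feasible direction, so there is no improving ray and the minimum is attained at a vertex.

x1 = 9/2, x2 = 2, minimum C = 190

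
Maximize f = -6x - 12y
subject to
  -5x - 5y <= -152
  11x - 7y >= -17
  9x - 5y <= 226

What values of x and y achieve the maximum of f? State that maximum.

Vertices and f = -6x - 12y:
  (979/90, 1757/90) → f = -4493/15
  (27, 17/5) → f = -1014/5
  (1667/8, 2639/8) → f = -20835/4

x = 27, y = 17/5, maximum f = -1014/5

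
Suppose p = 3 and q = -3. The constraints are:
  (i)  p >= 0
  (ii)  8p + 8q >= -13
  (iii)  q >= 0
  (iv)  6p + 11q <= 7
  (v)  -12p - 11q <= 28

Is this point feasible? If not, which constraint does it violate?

Constraint (iii): q = -3, which is not ≥ 0. All other constraints are satisfied.

not feasible — violates (iii)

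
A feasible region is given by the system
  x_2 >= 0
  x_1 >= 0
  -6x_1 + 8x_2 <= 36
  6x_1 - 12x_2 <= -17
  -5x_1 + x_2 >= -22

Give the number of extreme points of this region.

Of the 10 pairwise boundary intersections, those satisfying every inequality are:
  (0, 9/2)
  (0, 17/12)
  (106/17, 156/17)
  (281/54, 217/54)

4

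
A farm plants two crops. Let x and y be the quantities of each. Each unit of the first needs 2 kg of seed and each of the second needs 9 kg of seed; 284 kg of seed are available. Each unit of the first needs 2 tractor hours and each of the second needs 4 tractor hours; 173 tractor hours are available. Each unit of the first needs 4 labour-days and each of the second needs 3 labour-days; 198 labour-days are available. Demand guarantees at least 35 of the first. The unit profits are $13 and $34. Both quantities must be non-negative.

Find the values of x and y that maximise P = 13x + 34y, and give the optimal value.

Extreme points and P = 13x + 34y:
  (99/2, 0) → P = 1287/2
  (35, 0) → P = 455
  (35, 58/3) → P = 3337/3

The binding constraints are 4x + 3y = 198 and x = 35.
Solving simultaneously gives x = 35, y = 58/3.

x = 35, y = 58/3, maximum P = 3337/3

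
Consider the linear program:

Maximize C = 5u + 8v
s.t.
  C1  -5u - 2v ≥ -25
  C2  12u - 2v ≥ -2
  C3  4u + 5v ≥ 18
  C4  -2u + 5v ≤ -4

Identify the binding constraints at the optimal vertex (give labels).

Extreme points and C = 5u + 8v:
  (89/17, -10/17) → C = 365/17
  (133/29, 30/29) → C = 905/29
  (11/3, 2/3) → C = 71/3

The maximum is at (133/29, 30/29). Substituting into each constraint, equality holds for C1 and C4; the remaining constraints have slack.

C1 and C4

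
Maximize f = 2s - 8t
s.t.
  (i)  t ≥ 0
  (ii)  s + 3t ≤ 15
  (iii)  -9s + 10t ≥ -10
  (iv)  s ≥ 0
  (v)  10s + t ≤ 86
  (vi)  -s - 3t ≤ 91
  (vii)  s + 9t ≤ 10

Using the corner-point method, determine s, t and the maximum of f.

Vertices and f = 2s - 8t:
  (10/9, 0) → f = 20/9
  (0, 0) → f = 0
  (190/91, 80/91) → f = -20/7
  (0, 10/9) → f = -80/9

s = 10/9, t = 0, maximum f = 20/9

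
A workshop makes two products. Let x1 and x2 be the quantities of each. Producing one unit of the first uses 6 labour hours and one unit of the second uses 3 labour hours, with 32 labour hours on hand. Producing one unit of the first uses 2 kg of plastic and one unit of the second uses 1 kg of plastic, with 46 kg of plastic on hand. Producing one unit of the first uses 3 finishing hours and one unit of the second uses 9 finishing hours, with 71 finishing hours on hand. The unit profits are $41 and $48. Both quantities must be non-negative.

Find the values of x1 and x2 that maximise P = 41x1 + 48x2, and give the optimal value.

x1 = 5/3, x2 = 22/3, maximum P = 1261/3

Vertices and P = 41x1 + 48x2:
  (0, 0) → P = 0
  (0, 71/9) → P = 1136/3
  (16/3, 0) → P = 656/3
  (5/3, 22/3) → P = 1261/3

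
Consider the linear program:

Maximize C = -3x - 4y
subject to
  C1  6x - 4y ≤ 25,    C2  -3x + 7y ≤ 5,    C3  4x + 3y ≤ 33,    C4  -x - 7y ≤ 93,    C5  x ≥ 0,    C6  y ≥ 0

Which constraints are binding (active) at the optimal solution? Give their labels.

C5 and C6

Vertices and C = -3x - 4y:
  (207/34, 49/17) → C = -1013/34
  (25/6, 0) → C = -25/2
  (216/37, 119/37) → C = -1124/37
  (0, 5/7) → C = -20/7
  (0, 0) → C = 0

The maximum is at (0, 0). Substituting into each constraint, equality holds for C5 and C6; the remaining constraints have slack.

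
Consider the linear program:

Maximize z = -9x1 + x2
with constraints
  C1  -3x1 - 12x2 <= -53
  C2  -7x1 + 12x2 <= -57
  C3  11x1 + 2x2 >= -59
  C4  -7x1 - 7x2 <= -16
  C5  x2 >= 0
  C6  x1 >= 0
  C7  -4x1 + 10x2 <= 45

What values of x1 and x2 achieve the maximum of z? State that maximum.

x1 = 11, x2 = 5/3, maximum z = -292/3

Vertices and z = -9x1 + x2:
  (11, 5/3) → z = -292/3
  (53/3, 0) → z = -159
  (555/11, 543/22) → z = -9447/22
The feasible region is unbounded (it extends along (5, 2), (1, 0)), but z strictly decreases along every unbounded feasible direction, so there is no improving ray and the maximum is attained at a vertex.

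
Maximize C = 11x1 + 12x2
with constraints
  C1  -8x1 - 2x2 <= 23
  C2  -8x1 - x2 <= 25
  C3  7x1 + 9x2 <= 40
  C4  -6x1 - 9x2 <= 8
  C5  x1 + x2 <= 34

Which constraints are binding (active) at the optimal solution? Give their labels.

C3 and C4

Feasible corners and C = 11x1 + 12x2:
  (-27/8, 2) → C = -105/8
  (-191/60, 37/30) → C = -1213/60
  (-53/13, 99/13) → C = 605/13
  (48, -296/9) → C = 400/3

The maximum is at (48, -296/9). Substituting into each constraint, equality holds for C3 and C4; the remaining constraints have slack.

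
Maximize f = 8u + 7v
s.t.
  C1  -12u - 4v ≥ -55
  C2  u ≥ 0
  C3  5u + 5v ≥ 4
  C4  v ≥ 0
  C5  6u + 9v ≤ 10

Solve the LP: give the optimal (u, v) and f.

u = 5/3, v = 0, maximum f = 40/3

Extreme points and f = 8u + 7v:
  (0, 4/5) → f = 28/5
  (0, 10/9) → f = 70/9
  (4/5, 0) → f = 32/5
  (5/3, 0) → f = 40/3

The optimum lies where v = 0 and 6u + 9v = 10.
Solving simultaneously gives u = 5/3, v = 0.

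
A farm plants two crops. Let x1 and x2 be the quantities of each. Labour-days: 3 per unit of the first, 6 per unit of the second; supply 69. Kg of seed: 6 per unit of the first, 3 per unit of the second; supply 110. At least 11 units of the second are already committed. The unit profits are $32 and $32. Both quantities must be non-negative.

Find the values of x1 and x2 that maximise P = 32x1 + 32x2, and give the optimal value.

x1 = 1, x2 = 11, maximum P = 384

Corner points and P = 32x1 + 32x2:
  (0, 23/2) → P = 368
  (0, 11) → P = 352
  (1, 11) → P = 384

The optimum lies where 3x1 + 6x2 = 69 and x2 = 11.
Solving simultaneously gives x1 = 1, x2 = 11.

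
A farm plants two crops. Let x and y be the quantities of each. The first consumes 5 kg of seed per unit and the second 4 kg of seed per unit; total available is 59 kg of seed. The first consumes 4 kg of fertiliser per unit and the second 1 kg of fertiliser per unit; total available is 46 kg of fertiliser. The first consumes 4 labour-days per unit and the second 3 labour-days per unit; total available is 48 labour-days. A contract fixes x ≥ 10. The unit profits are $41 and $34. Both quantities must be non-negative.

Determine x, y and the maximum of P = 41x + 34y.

Feasible corners and P = 41x + 34y:
  (23/2, 0) → P = 943/2
  (10, 0) → P = 410
  (125/11, 6/11) → P = 5329/11
  (10, 9/4) → P = 973/2

At the optimal vertex, 5x + 4y = 59 and x = 10.
Solving simultaneously gives x = 10, y = 9/4.

x = 10, y = 9/4, maximum P = 973/2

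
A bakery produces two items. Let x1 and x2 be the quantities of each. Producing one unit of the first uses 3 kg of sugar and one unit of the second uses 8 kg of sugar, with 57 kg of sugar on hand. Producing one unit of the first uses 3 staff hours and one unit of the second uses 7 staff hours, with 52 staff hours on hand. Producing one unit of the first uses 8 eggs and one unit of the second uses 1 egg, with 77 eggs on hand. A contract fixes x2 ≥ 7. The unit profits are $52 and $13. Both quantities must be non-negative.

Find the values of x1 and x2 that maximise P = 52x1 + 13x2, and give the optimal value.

x1 = 1/3, x2 = 7, maximum P = 325/3

Feasible corners and P = 52x1 + 13x2:
  (0, 57/8) → P = 741/8
  (0, 7) → P = 91
  (1/3, 7) → P = 325/3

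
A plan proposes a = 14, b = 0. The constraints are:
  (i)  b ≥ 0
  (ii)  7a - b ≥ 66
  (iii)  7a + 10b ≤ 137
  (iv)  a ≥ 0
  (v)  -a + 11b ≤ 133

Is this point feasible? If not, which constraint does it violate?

feasible

(i): 0 ≥ 0 ✓
(ii): 98 ≥ 66 ✓
(iii): 98 ≤ 137 ✓
(iv): 14 ≥ 0 ✓
(v): -14 ≤ 133 ✓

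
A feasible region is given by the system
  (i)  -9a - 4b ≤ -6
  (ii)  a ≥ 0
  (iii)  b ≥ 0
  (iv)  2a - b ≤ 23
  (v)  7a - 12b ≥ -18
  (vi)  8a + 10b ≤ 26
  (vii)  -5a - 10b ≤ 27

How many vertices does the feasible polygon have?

Of the 21 pairwise boundary intersections, those satisfying every inequality are:
  (0, 3/2)
  (2/3, 0)
  (13/4, 0)
  (66/83, 163/83)

4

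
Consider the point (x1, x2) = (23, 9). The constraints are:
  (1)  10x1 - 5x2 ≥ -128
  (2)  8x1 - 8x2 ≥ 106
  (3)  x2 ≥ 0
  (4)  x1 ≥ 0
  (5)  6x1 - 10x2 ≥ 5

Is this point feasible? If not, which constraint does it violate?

feasible

(1): 185 ≥ -128 ✓
(2): 112 ≥ 106 ✓
(3): 9 ≥ 0 ✓
(4): 23 ≥ 0 ✓
(5): 48 ≥ 5 ✓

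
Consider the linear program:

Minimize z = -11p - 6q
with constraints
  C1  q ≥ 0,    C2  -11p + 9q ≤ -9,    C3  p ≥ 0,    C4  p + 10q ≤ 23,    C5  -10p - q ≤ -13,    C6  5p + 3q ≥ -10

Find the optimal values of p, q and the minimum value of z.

p = 23, q = 0, minimum z = -253

Extreme points and z = -11p - 6q:
  (23, 0) → z = -253
  (13/10, 0) → z = -143/10
  (297/119, 244/119) → z = -4731/119
  (126/101, 53/101) → z = -1704/101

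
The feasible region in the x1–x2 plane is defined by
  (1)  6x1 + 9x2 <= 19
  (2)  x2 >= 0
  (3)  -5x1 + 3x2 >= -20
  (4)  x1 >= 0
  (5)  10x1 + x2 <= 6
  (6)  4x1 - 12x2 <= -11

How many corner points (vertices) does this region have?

4

Intersecting each pair of boundary lines and keeping only the points that satisfy every inequality leaves:
  (0, 19/9)
  (5/12, 11/6)
  (0, 11/12)
  (61/124, 67/62)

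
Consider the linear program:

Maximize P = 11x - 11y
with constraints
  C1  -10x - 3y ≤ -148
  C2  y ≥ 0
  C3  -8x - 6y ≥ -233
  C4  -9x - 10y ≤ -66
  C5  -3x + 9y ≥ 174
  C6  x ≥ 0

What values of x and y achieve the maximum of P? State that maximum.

x = 117/10, y = 697/30, maximum P = -1903/15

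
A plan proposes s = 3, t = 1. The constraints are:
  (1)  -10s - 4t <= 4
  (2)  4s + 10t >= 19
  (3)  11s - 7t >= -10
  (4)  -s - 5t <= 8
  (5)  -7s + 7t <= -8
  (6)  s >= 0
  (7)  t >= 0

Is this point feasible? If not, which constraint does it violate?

feasible

(1): -34 ≤ 4 ✓
(2): 22 ≥ 19 ✓
(3): 26 ≥ -10 ✓
(4): -8 ≤ 8 ✓
(5): -14 ≤ -8 ✓
(6): 3 ≥ 0 ✓
(7): 1 ≥ 0 ✓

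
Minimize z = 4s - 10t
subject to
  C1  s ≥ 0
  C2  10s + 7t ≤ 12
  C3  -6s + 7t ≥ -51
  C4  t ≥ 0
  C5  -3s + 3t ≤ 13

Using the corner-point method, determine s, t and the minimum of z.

At the optimal vertex, s = 0 and 10s + 7t = 12.
Solving simultaneously gives s = 0, t = 12/7.

s = 0, t = 12/7, minimum z = -120/7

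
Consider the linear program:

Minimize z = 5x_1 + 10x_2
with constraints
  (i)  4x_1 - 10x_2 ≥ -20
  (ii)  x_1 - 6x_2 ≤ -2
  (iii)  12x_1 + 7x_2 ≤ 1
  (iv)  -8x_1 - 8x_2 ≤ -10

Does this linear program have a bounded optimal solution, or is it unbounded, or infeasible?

infeasible

The boundaries 4x_1 - 10x_2 = -20 and x_1 - 6x_2 = -2 meet at (-50/7, -6/7), but that point violates -8x_1 - 8x_2 ≤ -10. Every candidate vertex is excluded by some other constraint, so the feasible region is empty.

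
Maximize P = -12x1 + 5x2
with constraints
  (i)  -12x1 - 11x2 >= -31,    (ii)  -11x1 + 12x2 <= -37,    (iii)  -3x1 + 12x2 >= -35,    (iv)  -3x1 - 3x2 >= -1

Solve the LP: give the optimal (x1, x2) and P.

x1 = 1/4, x2 = -137/48, maximum P = -829/48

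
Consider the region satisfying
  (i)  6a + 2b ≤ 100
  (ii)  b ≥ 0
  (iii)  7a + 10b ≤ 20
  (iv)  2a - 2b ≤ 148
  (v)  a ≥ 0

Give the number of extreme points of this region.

Of the 10 pairwise boundary intersections, those satisfying every inequality are:
  (20/7, 0)
  (0, 0)
  (0, 2)

3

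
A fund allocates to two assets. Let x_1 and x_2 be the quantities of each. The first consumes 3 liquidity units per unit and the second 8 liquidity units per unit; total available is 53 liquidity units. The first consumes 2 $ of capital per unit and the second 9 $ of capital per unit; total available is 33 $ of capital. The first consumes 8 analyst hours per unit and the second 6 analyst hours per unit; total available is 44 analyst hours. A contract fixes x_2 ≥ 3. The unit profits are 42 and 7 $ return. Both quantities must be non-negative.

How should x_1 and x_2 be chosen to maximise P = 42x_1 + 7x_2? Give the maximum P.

At the optimal vertex, 2x_1 + 9x_2 = 33 and x_2 = 3.
Solving simultaneously gives x_1 = 3, x_2 = 3.

x_1 = 3, x_2 = 3, maximum P = 147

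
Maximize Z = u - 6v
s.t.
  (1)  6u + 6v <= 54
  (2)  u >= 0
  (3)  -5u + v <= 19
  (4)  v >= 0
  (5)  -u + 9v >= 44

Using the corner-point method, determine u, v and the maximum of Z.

Corner points and Z = u - 6v:
  (0, 9) → Z = -54
  (37/10, 53/10) → Z = -281/10
  (0, 44/9) → Z = -88/3

The optimum lies where 6u + 6v = 54 and -u + 9v = 44.
Solving simultaneously gives u = 37/10, v = 53/10.

u = 37/10, v = 53/10, maximum Z = -281/10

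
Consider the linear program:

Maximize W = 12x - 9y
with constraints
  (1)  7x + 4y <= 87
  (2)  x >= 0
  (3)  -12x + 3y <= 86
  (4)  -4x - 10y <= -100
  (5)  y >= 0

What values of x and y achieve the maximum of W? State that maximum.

Vertices and W = 12x - 9y:
  (0, 87/4) → W = -783/4
  (235/27, 176/27) → W = 412/9
  (0, 10) → W = -90

The optimum lies where 7x + 4y = 87 and -4x - 10y = -100.
Solving simultaneously gives x = 235/27, y = 176/27.

x = 235/27, y = 176/27, maximum W = 412/9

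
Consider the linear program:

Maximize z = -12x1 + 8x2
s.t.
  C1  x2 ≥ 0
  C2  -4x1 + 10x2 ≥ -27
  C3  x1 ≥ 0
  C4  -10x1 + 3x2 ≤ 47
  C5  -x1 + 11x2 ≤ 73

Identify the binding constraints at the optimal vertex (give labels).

Corner points and z = -12x1 + 8x2:
  (27/4, 0) → z = -81
  (0, 0) → z = 0
  (1027/34, 319/34) → z = -4886/17
  (0, 73/11) → z = 584/11

The maximum is at (0, 73/11). Substituting into each constraint, equality holds for C3 and C5; the remaining constraints have slack.

C3 and C5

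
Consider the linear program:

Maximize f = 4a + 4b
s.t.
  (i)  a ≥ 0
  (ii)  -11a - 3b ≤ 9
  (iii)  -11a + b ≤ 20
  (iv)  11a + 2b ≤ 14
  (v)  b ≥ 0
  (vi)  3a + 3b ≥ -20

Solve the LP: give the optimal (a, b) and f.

a = 0, b = 7, maximum f = 28

Feasible corners and f = 4a + 4b:
  (0, 7) → f = 28
  (0, 0) → f = 0
  (14/11, 0) → f = 56/11

At the optimal vertex, a = 0 and 11a + 2b = 14.
Solving simultaneously gives a = 0, b = 7.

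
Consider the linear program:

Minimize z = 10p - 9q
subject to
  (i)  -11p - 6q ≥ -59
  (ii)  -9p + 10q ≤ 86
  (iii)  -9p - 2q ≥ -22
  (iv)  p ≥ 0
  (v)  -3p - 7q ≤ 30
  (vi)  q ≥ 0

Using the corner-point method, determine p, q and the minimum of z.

p = 0, q = 43/5, minimum z = -387/5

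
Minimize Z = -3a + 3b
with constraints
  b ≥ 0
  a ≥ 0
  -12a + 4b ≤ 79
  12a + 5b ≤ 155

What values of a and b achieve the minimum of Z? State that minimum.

The optimum lies where b = 0 and 12a + 5b = 155.
Solving simultaneously gives a = 155/12, b = 0.

a = 155/12, b = 0, minimum Z = -155/4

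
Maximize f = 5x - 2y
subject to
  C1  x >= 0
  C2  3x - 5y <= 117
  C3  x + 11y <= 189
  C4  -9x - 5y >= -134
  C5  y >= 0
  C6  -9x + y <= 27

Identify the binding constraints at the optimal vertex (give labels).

Feasible corners and f = 5x - 2y:
  (0, 189/11) → f = -378/11
  (0, 0) → f = 0
  (529/94, 1567/94) → f = -489/94
  (134/9, 0) → f = 670/9

The maximum is at (134/9, 0). Substituting into each constraint, equality holds for C4 and C5; the remaining constraints have slack.

C4 and C5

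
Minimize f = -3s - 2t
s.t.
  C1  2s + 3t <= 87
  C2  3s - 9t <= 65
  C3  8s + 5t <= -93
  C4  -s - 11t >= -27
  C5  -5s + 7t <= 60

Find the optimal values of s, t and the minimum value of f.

Extreme points and f = -3s - 2t:
  (-512/87, -799/87) → f = 3134/87
  (-995/24, -505/24) → f = 3995/24
  (-317/27, 5/27) → f = 941/27

The optimum lies where 8s + 5t = -93 and -5s + 7t = 60.
Solving simultaneously gives s = -317/27, t = 5/27.

s = -317/27, t = 5/27, minimum f = 941/27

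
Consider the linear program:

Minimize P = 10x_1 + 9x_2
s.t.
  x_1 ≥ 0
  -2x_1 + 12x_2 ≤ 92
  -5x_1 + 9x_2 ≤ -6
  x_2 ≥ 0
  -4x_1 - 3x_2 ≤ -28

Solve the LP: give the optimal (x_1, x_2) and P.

The feasible region is unbounded (it extends along (6, 1), (1, 0)), but P strictly increases along every unbounded feasible direction, so there is no improving ray and the minimum is attained at a vertex.

The binding constraints are x_2 = 0 and -4x_1 - 3x_2 = -28.
Solving simultaneously gives x_1 = 7, x_2 = 0.

x_1 = 7, x_2 = 0, minimum P = 70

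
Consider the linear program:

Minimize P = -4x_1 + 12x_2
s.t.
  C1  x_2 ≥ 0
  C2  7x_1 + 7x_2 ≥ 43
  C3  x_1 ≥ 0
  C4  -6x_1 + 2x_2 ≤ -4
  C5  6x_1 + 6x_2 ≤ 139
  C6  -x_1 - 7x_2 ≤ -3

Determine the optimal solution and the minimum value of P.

Feasible corners and P = -4x_1 + 12x_2:
  (43/7, 0) → P = -172/7
  (139/6, 0) → P = -278/3
  (57/28, 115/28) → P = 288/7
  (151/24, 135/8) → P = 532/3

x_1 = 139/6, x_2 = 0, minimum P = -278/3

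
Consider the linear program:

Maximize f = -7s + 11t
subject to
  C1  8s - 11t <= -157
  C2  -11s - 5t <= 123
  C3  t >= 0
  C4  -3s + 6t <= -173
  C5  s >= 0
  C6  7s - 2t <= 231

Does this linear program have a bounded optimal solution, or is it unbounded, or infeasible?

The boundaries 8s - 11t = -157 and s = 0 meet at (0, 157/11), but that point violates -3s + 6t ≤ -173. Every candidate vertex is excluded by some other constraint, so the feasible region is empty.

infeasible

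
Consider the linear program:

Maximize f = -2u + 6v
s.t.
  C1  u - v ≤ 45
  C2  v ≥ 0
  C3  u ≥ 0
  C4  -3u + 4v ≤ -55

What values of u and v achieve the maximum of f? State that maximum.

Vertices and f = -2u + 6v:
  (45, 0) → f = -90
  (125, 80) → f = 230
  (55/3, 0) → f = -110/3

At the optimal vertex, u - v = 45 and -3u + 4v = -55.
Solving simultaneously gives u = 125, v = 80.

u = 125, v = 80, maximum f = 230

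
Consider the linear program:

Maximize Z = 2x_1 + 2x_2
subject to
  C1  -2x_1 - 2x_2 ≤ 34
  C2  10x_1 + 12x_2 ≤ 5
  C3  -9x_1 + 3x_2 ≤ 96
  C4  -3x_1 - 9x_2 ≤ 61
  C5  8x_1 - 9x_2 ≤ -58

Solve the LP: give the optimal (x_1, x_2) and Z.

Feasible corners and Z = 2x_1 + 2x_2:
  (-379/46, 335/46) → Z = -44/23
  (-7/2, 10/3) → Z = -1/3
  (-349/30, -29/10) → Z = -436/15
  (-119/11, -314/99) → Z = -2770/99

The binding constraints are 10x_1 + 12x_2 = 5 and 8x_1 - 9x_2 = -58.
Solving simultaneously gives x_1 = -7/2, x_2 = 10/3.

x_1 = -7/2, x_2 = 10/3, maximum Z = -1/3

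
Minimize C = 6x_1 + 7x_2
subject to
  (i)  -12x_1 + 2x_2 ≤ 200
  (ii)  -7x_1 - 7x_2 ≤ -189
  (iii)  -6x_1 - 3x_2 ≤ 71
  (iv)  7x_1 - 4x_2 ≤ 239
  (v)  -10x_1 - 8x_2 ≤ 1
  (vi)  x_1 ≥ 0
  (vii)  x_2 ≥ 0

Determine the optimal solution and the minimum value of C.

x_1 = 27, x_2 = 0, minimum C = 162

Feasible corners and C = 6x_1 + 7x_2:
  (0, 100) → C = 700
  (0, 27) → C = 189
  (27, 0) → C = 162
  (239/7, 0) → C = 1434/7
The feasible region is unbounded (it extends along (1, 6), (4, 7)), but C strictly increases along every unbounded feasible direction, so there is no improving ray and the minimum is attained at a vertex.

The optimum lies where -7x_1 - 7x_2 = -189 and x_2 = 0.
Solving simultaneously gives x_1 = 27, x_2 = 0.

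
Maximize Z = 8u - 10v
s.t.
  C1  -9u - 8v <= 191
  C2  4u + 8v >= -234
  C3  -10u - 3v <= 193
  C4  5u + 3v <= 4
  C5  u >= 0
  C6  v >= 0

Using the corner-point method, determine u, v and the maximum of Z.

u = 4/5, v = 0, maximum Z = 32/5

Extreme points and Z = 8u - 10v:
  (0, 4/3) → Z = -40/3
  (4/5, 0) → Z = 32/5
  (0, 0) → Z = 0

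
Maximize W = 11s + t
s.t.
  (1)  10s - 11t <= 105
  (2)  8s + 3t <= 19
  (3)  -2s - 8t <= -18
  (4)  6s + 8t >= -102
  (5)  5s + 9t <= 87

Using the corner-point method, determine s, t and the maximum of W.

Extreme points and W = 11s + t:
  (49/29, 53/29) → W = 592/29
  (-30/19, 601/57) → W = -389/57
  (-30, 39/4) → W = -1281/4
  (-807/7, 516/7) → W = -8361/7

s = 49/29, t = 53/29, maximum W = 592/29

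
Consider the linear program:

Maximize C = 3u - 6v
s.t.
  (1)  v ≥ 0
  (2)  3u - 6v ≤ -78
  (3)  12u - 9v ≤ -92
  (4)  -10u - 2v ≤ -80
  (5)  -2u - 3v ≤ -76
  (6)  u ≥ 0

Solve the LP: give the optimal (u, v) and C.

u = 68/9, v = 548/27, maximum C = -892/9

Corner points and C = 3u - 6v:
  (68/9, 548/27) → C = -892/9
  (44/13, 300/13) → C = -1668/13
  (0, 40) → C = -240
The feasible region is unbounded (it extends along (0, 1), (3, 4)), but C strictly decreases along every unbounded feasible direction, so there is no improving ray and the maximum is attained at a vertex.

The binding constraints are 12u - 9v = -92 and -2u - 3v = -76.
Solving simultaneously gives u = 68/9, v = 548/27.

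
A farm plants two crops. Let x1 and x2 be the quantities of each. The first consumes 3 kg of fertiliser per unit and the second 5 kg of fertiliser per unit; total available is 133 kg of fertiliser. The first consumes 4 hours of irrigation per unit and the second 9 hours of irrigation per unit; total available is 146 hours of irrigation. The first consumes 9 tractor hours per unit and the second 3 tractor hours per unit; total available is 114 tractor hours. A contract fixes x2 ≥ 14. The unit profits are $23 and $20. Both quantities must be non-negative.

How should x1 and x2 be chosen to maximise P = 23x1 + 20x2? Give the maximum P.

x1 = 5, x2 = 14, maximum P = 395

Vertices and P = 23x1 + 20x2:
  (0, 146/9) → P = 2920/9
  (0, 14) → P = 280
  (5, 14) → P = 395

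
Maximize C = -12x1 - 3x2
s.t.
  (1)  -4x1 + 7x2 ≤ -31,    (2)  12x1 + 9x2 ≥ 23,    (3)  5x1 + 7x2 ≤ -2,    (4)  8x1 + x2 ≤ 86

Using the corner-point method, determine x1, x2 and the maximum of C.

x1 = 179/39, x2 = -139/39, maximum C = -577/13

Extreme points and C = -12x1 - 3x2:
  (179/39, -139/39) → C = -577/13
  (751/60, -212/15) → C = -539/5
  (604/51, -446/51) → C = -1970/17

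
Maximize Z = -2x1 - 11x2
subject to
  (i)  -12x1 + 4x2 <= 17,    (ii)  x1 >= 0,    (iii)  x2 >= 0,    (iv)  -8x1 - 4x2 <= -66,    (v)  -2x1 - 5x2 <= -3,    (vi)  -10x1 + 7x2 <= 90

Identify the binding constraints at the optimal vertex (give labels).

(iii) and (iv)

Corner points and Z = -2x1 - 11x2:
  (49/20, 58/5) → Z = -265/2
  (241/44, 455/22) → Z = -2623/11
  (33/4, 0) → Z = -33/2
The feasible region is unbounded (it extends along (7, 10), (1, 0)), but Z strictly decreases along every unbounded feasible direction, so there is no improving ray and the maximum is attained at a vertex.

The maximum is at (33/4, 0). Substituting into each constraint, equality holds for (iii) and (iv); the remaining constraints have slack.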